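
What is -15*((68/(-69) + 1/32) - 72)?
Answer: 805415/736 ≈ 1094.3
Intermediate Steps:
-15*((68/(-69) + 1/32) - 72) = -15*((68*(-1/69) + 1*(1/32)) - 72) = -15*((-68/69 + 1/32) - 72) = -15*(-2107/2208 - 72) = -15*(-161083/2208) = 805415/736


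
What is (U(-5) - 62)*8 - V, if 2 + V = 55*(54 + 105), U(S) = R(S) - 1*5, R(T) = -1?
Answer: -9287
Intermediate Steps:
U(S) = -6 (U(S) = -1 - 1*5 = -1 - 5 = -6)
V = 8743 (V = -2 + 55*(54 + 105) = -2 + 55*159 = -2 + 8745 = 8743)
(U(-5) - 62)*8 - V = (-6 - 62)*8 - 1*8743 = -68*8 - 8743 = -544 - 8743 = -9287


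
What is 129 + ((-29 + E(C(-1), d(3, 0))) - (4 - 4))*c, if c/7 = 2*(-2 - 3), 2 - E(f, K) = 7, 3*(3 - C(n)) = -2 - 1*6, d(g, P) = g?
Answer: 2509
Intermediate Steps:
C(n) = 17/3 (C(n) = 3 - (-2 - 1*6)/3 = 3 - (-2 - 6)/3 = 3 - ⅓*(-8) = 3 + 8/3 = 17/3)
E(f, K) = -5 (E(f, K) = 2 - 1*7 = 2 - 7 = -5)
c = -70 (c = 7*(2*(-2 - 3)) = 7*(2*(-5)) = 7*(-10) = -70)
129 + ((-29 + E(C(-1), d(3, 0))) - (4 - 4))*c = 129 + ((-29 - 5) - (4 - 4))*(-70) = 129 + (-34 - 1*0)*(-70) = 129 + (-34 + 0)*(-70) = 129 - 34*(-70) = 129 + 2380 = 2509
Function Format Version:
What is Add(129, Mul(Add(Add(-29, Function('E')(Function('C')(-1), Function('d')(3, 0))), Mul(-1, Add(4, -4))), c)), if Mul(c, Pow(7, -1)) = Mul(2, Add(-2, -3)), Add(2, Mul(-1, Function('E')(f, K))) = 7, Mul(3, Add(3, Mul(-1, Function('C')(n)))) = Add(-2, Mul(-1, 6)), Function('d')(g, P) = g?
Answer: 2509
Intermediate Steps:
Function('C')(n) = Rational(17, 3) (Function('C')(n) = Add(3, Mul(Rational(-1, 3), Add(-2, Mul(-1, 6)))) = Add(3, Mul(Rational(-1, 3), Add(-2, -6))) = Add(3, Mul(Rational(-1, 3), -8)) = Add(3, Rational(8, 3)) = Rational(17, 3))
Function('E')(f, K) = -5 (Function('E')(f, K) = Add(2, Mul(-1, 7)) = Add(2, -7) = -5)
c = -70 (c = Mul(7, Mul(2, Add(-2, -3))) = Mul(7, Mul(2, -5)) = Mul(7, -10) = -70)
Add(129, Mul(Add(Add(-29, Function('E')(Function('C')(-1), Function('d')(3, 0))), Mul(-1, Add(4, -4))), c)) = Add(129, Mul(Add(Add(-29, -5), Mul(-1, Add(4, -4))), -70)) = Add(129, Mul(Add(-34, Mul(-1, 0)), -70)) = Add(129, Mul(Add(-34, 0), -70)) = Add(129, Mul(-34, -70)) = Add(129, 2380) = 2509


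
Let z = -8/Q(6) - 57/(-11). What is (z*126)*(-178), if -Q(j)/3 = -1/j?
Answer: 2668932/11 ≈ 2.4263e+5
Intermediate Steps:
Q(j) = 3/j (Q(j) = -(-3)/j = 3/j)
z = -119/11 (z = -8/(3/6) - 57/(-11) = -8/(3*(1/6)) - 57*(-1/11) = -8/1/2 + 57/11 = -8*2 + 57/11 = -16 + 57/11 = -119/11 ≈ -10.818)
(z*126)*(-178) = -119/11*126*(-178) = -14994/11*(-178) = 2668932/11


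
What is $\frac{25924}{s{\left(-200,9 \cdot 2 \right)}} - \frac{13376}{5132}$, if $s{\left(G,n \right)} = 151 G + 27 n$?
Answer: $- \frac{66312054}{19061531} \approx -3.4788$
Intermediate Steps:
$s{\left(G,n \right)} = 27 n + 151 G$
$\frac{25924}{s{\left(-200,9 \cdot 2 \right)}} - \frac{13376}{5132} = \frac{25924}{27 \cdot 9 \cdot 2 + 151 \left(-200\right)} - \frac{13376}{5132} = \frac{25924}{27 \cdot 18 - 30200} - \frac{3344}{1283} = \frac{25924}{486 - 30200} - \frac{3344}{1283} = \frac{25924}{-29714} - \frac{3344}{1283} = 25924 \left(- \frac{1}{29714}\right) - \frac{3344}{1283} = - \frac{12962}{14857} - \frac{3344}{1283} = - \frac{66312054}{19061531}$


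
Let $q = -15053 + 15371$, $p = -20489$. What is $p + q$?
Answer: $-20171$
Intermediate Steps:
$q = 318$
$p + q = -20489 + 318 = -20171$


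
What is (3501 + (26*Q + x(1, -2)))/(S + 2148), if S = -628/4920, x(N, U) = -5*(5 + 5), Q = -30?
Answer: 3285330/2641883 ≈ 1.2436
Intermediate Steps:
x(N, U) = -50 (x(N, U) = -5*10 = -1*50 = -50)
S = -157/1230 (S = -628*1/4920 = -157/1230 ≈ -0.12764)
(3501 + (26*Q + x(1, -2)))/(S + 2148) = (3501 + (26*(-30) - 50))/(-157/1230 + 2148) = (3501 + (-780 - 50))/(2641883/1230) = (3501 - 830)*(1230/2641883) = 2671*(1230/2641883) = 3285330/2641883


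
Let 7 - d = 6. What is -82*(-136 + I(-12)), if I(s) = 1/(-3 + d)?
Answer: 11193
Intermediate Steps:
d = 1 (d = 7 - 1*6 = 7 - 6 = 1)
I(s) = -1/2 (I(s) = 1/(-3 + 1) = 1/(-2) = -1/2)
-82*(-136 + I(-12)) = -82*(-136 - 1/2) = -82*(-273/2) = 11193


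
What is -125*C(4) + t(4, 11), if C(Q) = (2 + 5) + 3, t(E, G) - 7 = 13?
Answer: -1230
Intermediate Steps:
t(E, G) = 20 (t(E, G) = 7 + 13 = 20)
C(Q) = 10 (C(Q) = 7 + 3 = 10)
-125*C(4) + t(4, 11) = -125*10 + 20 = -1250 + 20 = -1230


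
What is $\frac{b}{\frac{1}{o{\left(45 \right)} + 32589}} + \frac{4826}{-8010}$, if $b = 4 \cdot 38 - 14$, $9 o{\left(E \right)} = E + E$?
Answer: $\frac{18017138897}{4005} \approx 4.4987 \cdot 10^{6}$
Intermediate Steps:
$o{\left(E \right)} = \frac{2 E}{9}$ ($o{\left(E \right)} = \frac{E + E}{9} = \frac{2 E}{9}$)
$b = 138$ ($b = 152 - 14 = 138$)
$\frac{b}{\frac{1}{o{\left(45 \right)} + 32589}} + \frac{4826}{-8010} = \frac{138}{\frac{1}{\frac{2}{9} \cdot 45 + 32589}} + \frac{4826}{-8010} = \frac{138}{\frac{1}{10 + 32589}} + 4826 \left(- \frac{1}{8010}\right) = \frac{138}{\frac{1}{32599}} - \frac{2413}{4005} = 138 \frac{1}{\frac{1}{32599}} - \frac{2413}{4005} = 138 \cdot 32599 - \frac{2413}{4005} = 4498662 - \frac{2413}{4005} = \frac{18017138897}{4005}$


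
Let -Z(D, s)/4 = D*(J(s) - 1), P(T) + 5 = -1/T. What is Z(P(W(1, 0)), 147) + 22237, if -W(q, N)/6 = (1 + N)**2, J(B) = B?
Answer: 75179/3 ≈ 25060.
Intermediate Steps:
W(q, N) = -6*(1 + N)**2
P(T) = -5 - 1/T
Z(D, s) = -4*D*(-1 + s) (Z(D, s) = -4*D*(s - 1) = -4*D*(-1 + s))
Z(P(W(1, 0)), 147) + 22237 = 4*(-5 - 1/((-6*(1 + 0)**2)))*(1 - 1*147) + 22237 = 4*(-5 - 1/((-6*1**2)))*(1 - 147) + 22237 = 4*(-5 - 1/((-6*1)))*(-146) + 22237 = 4*(-5 - 1/(-6))*(-146) + 22237 = 4*(-5 - 1*(-1/6))*(-146) + 22237 = 4*(-5 + 1/6)*(-146) + 22237 = 4*(-29/6)*(-146) + 22237 = 8468/3 + 22237 = 75179/3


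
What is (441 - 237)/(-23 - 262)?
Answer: -68/95 ≈ -0.71579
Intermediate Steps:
(441 - 237)/(-23 - 262) = 204/(-285) = 204*(-1/285) = -68/95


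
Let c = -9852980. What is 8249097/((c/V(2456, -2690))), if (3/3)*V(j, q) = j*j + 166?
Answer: -24879697255947/4926490 ≈ -5.0502e+6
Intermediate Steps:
V(j, q) = 166 + j² (V(j, q) = j*j + 166 = j² + 166 = 166 + j²)
8249097/((c/V(2456, -2690))) = 8249097/((-9852980/(166 + 2456²))) = 8249097/((-9852980/(166 + 6031936))) = 8249097/((-9852980/6032102)) = 8249097/((-9852980*1/6032102)) = 8249097/(-4926490/3016051) = 8249097*(-3016051/4926490) = -24879697255947/4926490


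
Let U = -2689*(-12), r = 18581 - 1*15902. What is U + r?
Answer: 34947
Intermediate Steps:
r = 2679 (r = 18581 - 15902 = 2679)
U = 32268
U + r = 32268 + 2679 = 34947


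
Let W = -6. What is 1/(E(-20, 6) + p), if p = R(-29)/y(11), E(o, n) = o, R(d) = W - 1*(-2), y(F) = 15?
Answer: -15/304 ≈ -0.049342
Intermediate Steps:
R(d) = -4 (R(d) = -6 - 1*(-2) = -6 + 2 = -4)
p = -4/15 ≈ -0.26667
1/(E(-20, 6) + p) = 1/(-20 - 4/15) = 1/(-304/15) = -15/304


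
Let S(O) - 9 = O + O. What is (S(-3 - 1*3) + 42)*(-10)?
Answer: -390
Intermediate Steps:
S(O) = 9 + 2*O (S(O) = 9 + (O + O) = 9 + 2*O)
(S(-3 - 1*3) + 42)*(-10) = ((9 + 2*(-3 - 1*3)) + 42)*(-10) = ((9 + 2*(-3 - 3)) + 42)*(-10) = ((9 + 2*(-6)) + 42)*(-10) = ((9 - 12) + 42)*(-10) = (-3 + 42)*(-10) = 39*(-10) = -390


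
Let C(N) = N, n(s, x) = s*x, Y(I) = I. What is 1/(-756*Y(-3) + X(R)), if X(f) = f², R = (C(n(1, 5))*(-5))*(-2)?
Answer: 1/4768 ≈ 0.00020973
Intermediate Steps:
R = 50 (R = ((1*5)*(-5))*(-2) = (5*(-5))*(-2) = -25*(-2) = 50)
1/(-756*Y(-3) + X(R)) = 1/(-756*(-3) + 50²) = 1/(2268 + 2500) = 1/4768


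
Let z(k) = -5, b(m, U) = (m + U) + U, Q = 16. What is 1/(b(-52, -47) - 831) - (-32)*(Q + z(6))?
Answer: 343903/977 ≈ 352.00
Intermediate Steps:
b(m, U) = m + 2*U (b(m, U) = (U + m) + U = m + 2*U)
1/(b(-52, -47) - 831) - (-32)*(Q + z(6)) = 1/((-52 + 2*(-47)) - 831) - (-32)*(16 - 5) = 1/((-52 - 94) - 831) - (-32)*11 = 1/(-146 - 831) - 1*(-352) = 1/(-977) + 352 = -1/977 + 352 = 343903/977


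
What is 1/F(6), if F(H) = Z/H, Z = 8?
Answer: ¾ ≈ 0.75000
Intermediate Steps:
F(H) = 8/H
1/F(6) = 1/(8/6) = 1/(8*(⅙)) = 1/(4/3) = ¾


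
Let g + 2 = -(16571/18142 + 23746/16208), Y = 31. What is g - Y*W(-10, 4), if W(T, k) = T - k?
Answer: 31582072213/73511384 ≈ 429.62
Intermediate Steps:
g = -321868443/73511384 (g = -2 - (16571/18142 + 23746/16208) = -2 - (16571*(1/18142) + 23746*(1/16208)) = -2 - (16571/18142 + 11873/8104) = -2 - 1*174845675/73511384 = -2 - 174845675/73511384 = -321868443/73511384 ≈ -4.3785)
g - Y*W(-10, 4) = -321868443/73511384 - 31*(-10 - 1*4) = -321868443/73511384 - 31*(-10 - 4) = -321868443/73511384 - 31*(-14) = -321868443/73511384 - 1*(-434) = -321868443/73511384 + 434 = 31582072213/73511384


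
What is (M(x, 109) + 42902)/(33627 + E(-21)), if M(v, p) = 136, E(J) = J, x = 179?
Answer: 2391/1867 ≈ 1.2807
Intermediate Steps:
(M(x, 109) + 42902)/(33627 + E(-21)) = (136 + 42902)/(33627 - 21) = 43038/33606 = 43038*(1/33606) = 2391/1867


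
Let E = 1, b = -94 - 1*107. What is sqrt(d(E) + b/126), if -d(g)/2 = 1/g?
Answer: I*sqrt(6342)/42 ≈ 1.8961*I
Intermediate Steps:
b = -201 (b = -94 - 107 = -201)
d(g) = -2/g
sqrt(d(E) + b/126) = sqrt(-2/1 - 201/126) = sqrt(-2*1 - 201*1/126) = sqrt(-2 - 67/42) = sqrt(-151/42) = I*sqrt(6342)/42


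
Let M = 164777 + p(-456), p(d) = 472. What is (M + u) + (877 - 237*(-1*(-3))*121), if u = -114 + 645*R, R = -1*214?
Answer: -58049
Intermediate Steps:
R = -214
M = 165249 (M = 164777 + 472 = 165249)
u = -138144 (u = -114 + 645*(-214) = -114 - 138030 = -138144)
(M + u) + (877 - 237*(-1*(-3))*121) = (165249 - 138144) + (877 - 237*(-1*(-3))*121) = 27105 + (877 - 711*121) = 27105 + (877 - 237*363) = 27105 + (877 - 86031) = 27105 - 85154 = -58049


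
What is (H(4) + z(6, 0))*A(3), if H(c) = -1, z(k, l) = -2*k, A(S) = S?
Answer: -39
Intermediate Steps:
(H(4) + z(6, 0))*A(3) = (-1 - 2*6)*3 = (-1 - 12)*3 = -13*3 = -39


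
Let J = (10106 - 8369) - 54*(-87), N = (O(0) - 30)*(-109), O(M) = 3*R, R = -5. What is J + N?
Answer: 11340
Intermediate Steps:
O(M) = -15 (O(M) = 3*(-5) = -15)
N = 4905 (N = (-15 - 30)*(-109) = -45*(-109) = 4905)
J = 6435 (J = 1737 + 4698 = 6435)
J + N = 6435 + 4905 = 11340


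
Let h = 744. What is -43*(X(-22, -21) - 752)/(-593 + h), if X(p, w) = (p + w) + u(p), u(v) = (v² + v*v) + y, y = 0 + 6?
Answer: -7697/151 ≈ -50.974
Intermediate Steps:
y = 6
u(v) = 6 + 2*v² (u(v) = (v² + v*v) + 6 = (v² + v²) + 6 = 2*v² + 6 = 6 + 2*v²)
X(p, w) = 6 + p + w + 2*p² (X(p, w) = (p + w) + (6 + 2*p²) = 6 + p + w + 2*p²)
-43*(X(-22, -21) - 752)/(-593 + h) = -43*((6 - 22 - 21 + 2*(-22)²) - 752)/(-593 + 744) = -43*((6 - 22 - 21 + 2*484) - 752)/151 = -43*((6 - 22 - 21 + 968) - 752)/151 = -43*(931 - 752)/151 = -7697/151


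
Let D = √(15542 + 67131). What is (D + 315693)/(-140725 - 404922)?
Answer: -315693/545647 - √82673/545647 ≈ -0.57909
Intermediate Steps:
D = √82673 ≈ 287.53
(D + 315693)/(-140725 - 404922) = (√82673 + 315693)/(-140725 - 404922) = (315693 + √82673)/(-545647) = (315693 + √82673)*(-1/545647) = -315693/545647 - √82673/545647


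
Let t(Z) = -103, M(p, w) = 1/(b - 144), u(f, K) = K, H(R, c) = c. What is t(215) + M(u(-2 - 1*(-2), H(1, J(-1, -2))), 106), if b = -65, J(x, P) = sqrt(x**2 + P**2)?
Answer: -21528/209 ≈ -103.00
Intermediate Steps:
J(x, P) = sqrt(P**2 + x**2)
M(p, w) = -1/209 (M(p, w) = 1/(-65 - 144) = 1/(-209) = -1/209)
t(215) + M(u(-2 - 1*(-2), H(1, J(-1, -2))), 106) = -103 - 1/209 = -21528/209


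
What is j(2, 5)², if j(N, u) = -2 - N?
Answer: 16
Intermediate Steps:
j(2, 5)² = (-2 - 1*2)² = (-2 - 2)² = (-4)² = 16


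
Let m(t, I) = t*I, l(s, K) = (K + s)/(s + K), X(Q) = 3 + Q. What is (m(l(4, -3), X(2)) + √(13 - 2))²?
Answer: (5 + √11)² ≈ 69.166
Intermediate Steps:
l(s, K) = 1 (l(s, K) = (K + s)/(K + s) = 1)
m(t, I) = I*t
(m(l(4, -3), X(2)) + √(13 - 2))² = ((3 + 2)*1 + √(13 - 2))² = (5*1 + √11)² = (5 + √11)²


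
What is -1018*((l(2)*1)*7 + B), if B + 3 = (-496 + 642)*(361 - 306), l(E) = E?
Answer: -8185738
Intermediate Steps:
B = 8027 (B = -3 + (-496 + 642)*(361 - 306) = -3 + 146*55 = -3 + 8030 = 8027)
-1018*((l(2)*1)*7 + B) = -1018*((2*1)*7 + 8027) = -1018*(2*7 + 8027) = -1018*(14 + 8027) = -1018*8041 = -8185738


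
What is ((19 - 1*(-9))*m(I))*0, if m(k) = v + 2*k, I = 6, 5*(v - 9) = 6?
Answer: 0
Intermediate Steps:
v = 51/5 (v = 9 + (⅕)*6 = 9 + 6/5 = 51/5 ≈ 10.200)
m(k) = 51/5 + 2*k
((19 - 1*(-9))*m(I))*0 = ((19 - 1*(-9))*(51/5 + 2*6))*0 = ((19 + 9)*(51/5 + 12))*0 = (28*(111/5))*0 = (3108/5)*0 = 0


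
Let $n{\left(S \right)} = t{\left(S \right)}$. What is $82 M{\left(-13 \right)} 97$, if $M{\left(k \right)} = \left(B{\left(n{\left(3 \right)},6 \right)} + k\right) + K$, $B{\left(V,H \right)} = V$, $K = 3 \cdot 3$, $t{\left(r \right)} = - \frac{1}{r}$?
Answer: $- \frac{103402}{3} \approx -34467.0$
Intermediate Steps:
$K = 9$
$n{\left(S \right)} = - \frac{1}{S}$
$M{\left(k \right)} = \frac{26}{3} + k$ ($M{\left(k \right)} = \left(- \frac{1}{3} + k\right) + 9 = \frac{26}{3} + k$)
$82 M{\left(-13 \right)} 97 = 82 \left(\frac{26}{3} - 13\right) 97 = 82 \left(- \frac{13}{3}\right) 97 = \left(- \frac{1066}{3}\right) 97 = - \frac{103402}{3}$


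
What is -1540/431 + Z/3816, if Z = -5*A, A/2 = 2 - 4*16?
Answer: -1402355/411174 ≈ -3.4106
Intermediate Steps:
A = -124 (A = 2*(2 - 4*16) = 2*(2 - 64) = 2*(-62) = -124)
Z = 620 (Z = -5*(-124) = 620)
-1540/431 + Z/3816 = -1540/431 + 620/3816 = -1540*1/431 + 620*(1/3816) = -1540/431 + 155/954 = -1402355/411174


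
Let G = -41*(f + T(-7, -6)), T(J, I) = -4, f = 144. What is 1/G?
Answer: -1/5740 ≈ -0.00017422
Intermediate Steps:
G = -5740 (G = -41*(144 - 4) = -41*140 = -5740)
1/G = 1/(-5740) = -1/5740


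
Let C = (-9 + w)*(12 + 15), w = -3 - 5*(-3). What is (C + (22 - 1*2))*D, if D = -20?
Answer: -2020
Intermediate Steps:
w = 12 (w = -3 + 15 = 12)
C = 81 (C = (-9 + 12)*(12 + 15) = 3*27 = 81)
(C + (22 - 1*2))*D = (81 + (22 - 1*2))*(-20) = (81 + (22 - 2))*(-20) = (81 + 20)*(-20) = 101*(-20) = -2020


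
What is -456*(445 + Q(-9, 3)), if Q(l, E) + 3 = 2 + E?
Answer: -203832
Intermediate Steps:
Q(l, E) = -1 + E (Q(l, E) = -3 + (2 + E) = -1 + E)
-456*(445 + Q(-9, 3)) = -456*(445 + (-1 + 3)) = -456*(445 + 2) = -456*447 = -203832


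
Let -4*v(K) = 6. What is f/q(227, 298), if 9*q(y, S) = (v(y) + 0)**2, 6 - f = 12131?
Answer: -48500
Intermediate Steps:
f = -12125 (f = 6 - 1*12131 = 6 - 12131 = -12125)
v(K) = -3/2 (v(K) = -1/4*6 = -3/2)
q(y, S) = 1/4 (q(y, S) = (-3/2 + 0)**2/9 = (-3/2)**2/9 = (1/9)*(9/4) = 1/4)
f/q(227, 298) = -12125/1/4 = -12125*4 = -48500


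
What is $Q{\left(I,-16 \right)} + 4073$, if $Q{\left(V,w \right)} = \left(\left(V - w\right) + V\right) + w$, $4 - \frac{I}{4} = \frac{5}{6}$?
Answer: $\frac{12295}{3} \approx 4098.3$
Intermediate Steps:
$I = \frac{38}{3}$ ($I = 16 - 4 \cdot \frac{5}{6} = 16 - 4 \cdot 5 \cdot \frac{1}{6} = 16 - \frac{10}{3} = \frac{38}{3} \approx 12.667$)
$Q{\left(V,w \right)} = 2 V$ ($Q{\left(V,w \right)} = \left(- w + 2 V\right) + w = 2 V$)
$Q{\left(I,-16 \right)} + 4073 = 2 \cdot \frac{38}{3} + 4073 = \frac{76}{3} + 4073 = \frac{12295}{3}$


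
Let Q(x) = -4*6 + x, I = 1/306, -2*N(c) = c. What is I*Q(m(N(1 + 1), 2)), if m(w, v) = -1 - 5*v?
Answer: -35/306 ≈ -0.11438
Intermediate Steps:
N(c) = -c/2
I = 1/306 ≈ 0.0032680
Q(x) = -24 + x
I*Q(m(N(1 + 1), 2)) = (-24 + (-1 - 5*2))/306 = (-24 + (-1 - 10))/306 = (-24 - 11)/306 = (1/306)*(-35) = -35/306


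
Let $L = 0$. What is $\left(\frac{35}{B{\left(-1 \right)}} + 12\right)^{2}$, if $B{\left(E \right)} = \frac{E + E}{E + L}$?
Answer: $\frac{3481}{4} \approx 870.25$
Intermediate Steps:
$B{\left(E \right)} = 2$ ($B{\left(E \right)} = \frac{E + E}{E + 0} = \frac{2 E}{E} = 2$)
$\left(\frac{35}{B{\left(-1 \right)}} + 12\right)^{2} = \left(\frac{35}{2} + 12\right)^{2} = \left(\frac{59}{2}\right)^{2} = \frac{3481}{4}$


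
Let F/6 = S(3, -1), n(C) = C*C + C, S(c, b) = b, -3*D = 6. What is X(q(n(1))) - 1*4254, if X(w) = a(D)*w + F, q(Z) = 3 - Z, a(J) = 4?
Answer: -4256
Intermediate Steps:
D = -2 (D = -⅓*6 = -2)
n(C) = C + C² (n(C) = C² + C = C + C²)
F = -6 (F = 6*(-1) = -6)
X(w) = -6 + 4*w (X(w) = 4*w - 6 = -6 + 4*w)
X(q(n(1))) - 1*4254 = (-6 + 4*(3 - (1 + 1))) - 1*4254 = (-6 + 4*(3 - 2)) - 4254 = (-6 + 4*1) - 4254 = (-6 + 4) - 4254 = -2 - 4254 = -4256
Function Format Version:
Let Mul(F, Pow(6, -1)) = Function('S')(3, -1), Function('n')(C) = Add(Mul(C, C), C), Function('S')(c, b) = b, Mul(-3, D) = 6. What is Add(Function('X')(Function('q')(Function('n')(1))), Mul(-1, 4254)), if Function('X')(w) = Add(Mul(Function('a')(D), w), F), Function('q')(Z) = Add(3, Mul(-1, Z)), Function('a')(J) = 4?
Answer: -4256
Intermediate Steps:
D = -2 (D = Mul(Rational(-1, 3), 6) = -2)
Function('n')(C) = Add(C, Pow(C, 2)) (Function('n')(C) = Add(Pow(C, 2), C) = Add(C, Pow(C, 2)))
F = -6 (F = Mul(6, -1) = -6)
Function('X')(w) = Add(-6, Mul(4, w)) (Function('X')(w) = Add(Mul(4, w), -6) = Add(-6, Mul(4, w)))
Add(Function('X')(Function('q')(Function('n')(1))), Mul(-1, 4254)) = Add(Add(-6, Mul(4, Add(3, Mul(-1, Mul(1, Add(1, 1)))))), Mul(-1, 4254)) = Add(Add(-6, Mul(4, Add(3, Mul(-1, Mul(1, 2))))), -4254) = Add(Add(-6, Mul(4, Add(3, Mul(-1, 2)))), -4254) = Add(Add(-6, Mul(4, Add(3, -2))), -4254) = Add(Add(-6, Mul(4, 1)), -4254) = Add(Add(-6, 4), -4254) = Add(-2, -4254) = -4256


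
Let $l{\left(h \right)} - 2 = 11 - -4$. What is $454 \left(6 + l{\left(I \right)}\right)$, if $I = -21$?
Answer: $10442$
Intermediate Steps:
$l{\left(h \right)} = 17$ ($l{\left(h \right)} = 2 + \left(11 - -4\right) = 2 + \left(11 + 4\right) = 2 + 15 = 17$)
$454 \left(6 + l{\left(I \right)}\right) = 454 \left(6 + 17\right) = 454 \cdot 23 = 10442$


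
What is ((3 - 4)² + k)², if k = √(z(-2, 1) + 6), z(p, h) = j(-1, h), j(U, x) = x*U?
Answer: (1 + √5)² ≈ 10.472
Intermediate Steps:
j(U, x) = U*x
z(p, h) = -h
k = √5 (k = √(-1*1 + 6) = √(-1 + 6) = √5 ≈ 2.2361)
((3 - 4)² + k)² = ((3 - 4)² + √5)² = ((-1)² + √5)² = (1 + √5)²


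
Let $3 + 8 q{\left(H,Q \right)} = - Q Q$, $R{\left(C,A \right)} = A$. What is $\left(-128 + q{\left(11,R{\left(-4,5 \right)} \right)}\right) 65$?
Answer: $- \frac{17095}{2} \approx -8547.5$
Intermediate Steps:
$q{\left(H,Q \right)} = - \frac{3}{8} - \frac{Q^{2}}{8}$ ($q{\left(H,Q \right)} = - \frac{3}{8} + \frac{\left(-1\right) Q Q}{8} = - \frac{3}{8} + \frac{\left(-1\right) Q^{2}}{8} = - \frac{3}{8} - \frac{Q^{2}}{8}$)
$\left(-128 + q{\left(11,R{\left(-4,5 \right)} \right)}\right) 65 = \left(-128 - \left(\frac{3}{8} + \frac{5^{2}}{8}\right)\right) 65 = \left(-128 - \frac{7}{2}\right) 65 = \left(- \frac{263}{2}\right) 65 = - \frac{17095}{2}$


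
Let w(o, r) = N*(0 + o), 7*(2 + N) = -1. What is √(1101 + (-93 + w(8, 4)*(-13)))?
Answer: 2*√15078/7 ≈ 35.084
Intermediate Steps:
N = -15/7 (N = -2 + (⅐)*(-1) = -2 - ⅐ = -15/7 ≈ -2.1429)
w(o, r) = -15*o/7 (w(o, r) = -15*(0 + o)/7 = -15*o/7)
√(1101 + (-93 + w(8, 4)*(-13))) = √(1101 + (-93 - 15/7*8*(-13))) = √(1101 + (-93 - 120/7*(-13))) = √(1101 + (-93 + 1560/7)) = √(1101 + 909/7) = √(8616/7) = 2*√15078/7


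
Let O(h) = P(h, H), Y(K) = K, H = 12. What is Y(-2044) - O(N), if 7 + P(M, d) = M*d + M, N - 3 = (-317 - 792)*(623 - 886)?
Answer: -3793747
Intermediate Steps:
N = 291670 (N = 3 + (-317 - 792)*(623 - 886) = 3 - 1109*(-263) = 3 + 291667 = 291670)
P(M, d) = -7 + M + M*d (P(M, d) = -7 + (M*d + M) = -7 + (M + M*d) = -7 + M + M*d)
O(h) = -7 + 13*h (O(h) = -7 + h + h*12 = -7 + h + 12*h = -7 + 13*h)
Y(-2044) - O(N) = -2044 - (-7 + 13*291670) = -2044 - (-7 + 3791710) = -2044 - 1*3791703 = -2044 - 3791703 = -3793747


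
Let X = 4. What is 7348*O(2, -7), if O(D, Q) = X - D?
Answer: 14696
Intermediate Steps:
O(D, Q) = 4 - D
7348*O(2, -7) = 7348*(4 - 1*2) = 7348*(4 - 2) = 7348*2 = 14696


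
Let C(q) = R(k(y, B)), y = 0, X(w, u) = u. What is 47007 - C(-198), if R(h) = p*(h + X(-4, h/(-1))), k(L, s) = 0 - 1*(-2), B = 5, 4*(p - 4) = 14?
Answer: 47007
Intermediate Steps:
p = 15/2 (p = 4 + (¼)*14 = 4 + 7/2 = 15/2 ≈ 7.5000)
k(L, s) = 2 (k(L, s) = 0 + 2 = 2)
R(h) = 0 (R(h) = 15*(h + h/(-1))/2 = 15*(h + h*(-1))/2 = 15*(h - h)/2 = (15/2)*0 = 0)
C(q) = 0
47007 - C(-198) = 47007 - 1*0 = 47007 + 0 = 47007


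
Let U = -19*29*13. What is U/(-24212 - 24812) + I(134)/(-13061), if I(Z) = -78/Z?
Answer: 6270160117/42900265088 ≈ 0.14616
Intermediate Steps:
U = -7163 (U = -551*13 = -7163)
U/(-24212 - 24812) + I(134)/(-13061) = -7163/(-24212 - 24812) - 78/134/(-13061) = -7163/(-49024) - 78*1/134*(-1/13061) = -7163*(-1/49024) - 39/67*(-1/13061) = 7163/49024 + 39/875087 = 6270160117/42900265088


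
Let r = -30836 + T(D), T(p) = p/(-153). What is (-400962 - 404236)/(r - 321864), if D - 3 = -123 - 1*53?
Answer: 123195294/53962927 ≈ 2.2830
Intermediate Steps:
D = -173 (D = 3 + (-123 - 1*53) = 3 + (-123 - 53) = 3 - 176 = -173)
T(p) = -p/153 (T(p) = p*(-1/153) = -p/153)
r = -4717735/153 (r = -30836 - 1/153*(-173) = -30836 + 173/153 = -4717735/153 ≈ -30835.)
(-400962 - 404236)/(r - 321864) = (-400962 - 404236)/(-4717735/153 - 321864) = -805198/(-53962927/153) = -805198*(-153/53962927) = 123195294/53962927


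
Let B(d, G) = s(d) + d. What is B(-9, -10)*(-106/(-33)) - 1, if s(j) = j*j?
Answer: 2533/11 ≈ 230.27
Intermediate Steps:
s(j) = j²
B(d, G) = d + d² (B(d, G) = d² + d = d + d²)
B(-9, -10)*(-106/(-33)) - 1 = (-9*(1 - 9))*(-106/(-33)) - 1 = (-9*(-8))*(-106*(-1/33)) - 1 = 72*(106/33) - 1 = 2544/11 - 1 = 2533/11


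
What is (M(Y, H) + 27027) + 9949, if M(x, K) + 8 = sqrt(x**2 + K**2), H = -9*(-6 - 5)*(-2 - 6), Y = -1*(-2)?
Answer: 36968 + 2*sqrt(156817) ≈ 37760.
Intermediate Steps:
Y = 2
H = -792 (H = -(-99)*(-8) = -9*88 = -792)
M(x, K) = -8 + sqrt(K**2 + x**2) (M(x, K) = -8 + sqrt(x**2 + K**2) = -8 + sqrt(K**2 + x**2))
(M(Y, H) + 27027) + 9949 = ((-8 + sqrt((-792)**2 + 2**2)) + 27027) + 9949 = ((-8 + sqrt(627264 + 4)) + 27027) + 9949 = ((-8 + sqrt(627268)) + 27027) + 9949 = ((-8 + 2*sqrt(156817)) + 27027) + 9949 = (27019 + 2*sqrt(156817)) + 9949 = 36968 + 2*sqrt(156817)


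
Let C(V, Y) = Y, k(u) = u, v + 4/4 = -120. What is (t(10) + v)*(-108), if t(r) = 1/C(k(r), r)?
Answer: 65286/5 ≈ 13057.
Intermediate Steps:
v = -121 (v = -1 - 120 = -121)
t(r) = 1/r
(t(10) + v)*(-108) = (1/10 - 121)*(-108) = -1209/10*(-108) = 65286/5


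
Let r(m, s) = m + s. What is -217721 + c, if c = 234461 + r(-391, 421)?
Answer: 16770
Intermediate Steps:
c = 234491 (c = 234461 + (-391 + 421) = 234461 + 30 = 234491)
-217721 + c = -217721 + 234491 = 16770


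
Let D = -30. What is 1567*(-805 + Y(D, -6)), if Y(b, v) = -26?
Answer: -1302177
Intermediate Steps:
1567*(-805 + Y(D, -6)) = 1567*(-805 - 26) = 1567*(-831) = -1302177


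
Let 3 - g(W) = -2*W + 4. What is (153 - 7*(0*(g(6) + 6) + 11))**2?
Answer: 5776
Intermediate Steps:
g(W) = -1 + 2*W (g(W) = 3 - (-2*W + 4) = 3 - (4 - 2*W) = 3 + (-4 + 2*W) = -1 + 2*W)
(153 - 7*(0*(g(6) + 6) + 11))**2 = (153 - 7*(0*((-1 + 2*6) + 6) + 11))**2 = (153 - 7*(0*((-1 + 12) + 6) + 11))**2 = (153 - 7*(0*(11 + 6) + 11))**2 = (153 - 7*(0*17 + 11))**2 = (153 - 7*(0 + 11))**2 = (153 - 7*11)**2 = (153 - 77)**2 = 76**2 = 5776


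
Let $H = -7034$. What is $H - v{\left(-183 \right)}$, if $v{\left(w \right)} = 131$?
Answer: $-7165$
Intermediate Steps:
$H - v{\left(-183 \right)} = -7034 - 131 = -7165$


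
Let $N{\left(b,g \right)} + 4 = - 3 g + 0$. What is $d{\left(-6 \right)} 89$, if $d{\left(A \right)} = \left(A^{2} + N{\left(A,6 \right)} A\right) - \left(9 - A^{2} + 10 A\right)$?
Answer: $22695$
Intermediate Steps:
$N{\left(b,g \right)} = -4 - 3 g$ ($N{\left(b,g \right)} = -4 + \left(- 3 g + 0\right) = -4 - 3 g$)
$d{\left(A \right)} = -9 - 32 A + 2 A^{2}$ ($d{\left(A \right)} = \left(A^{2} + \left(-4 - 18\right) A\right) - \left(9 - A^{2} + 10 A\right) = \left(A^{2} - 22 A\right) - \left(9 - A^{2} + 10 A\right) = -9 - 32 A + 2 A^{2}$)
$d{\left(-6 \right)} 89 = \left(-9 - -192 + 2 \left(-6\right)^{2}\right) 89 = \left(-9 + 192 + 2 \cdot 36\right) 89 = \left(-9 + 192 + 72\right) 89 = 255 \cdot 89 = 22695$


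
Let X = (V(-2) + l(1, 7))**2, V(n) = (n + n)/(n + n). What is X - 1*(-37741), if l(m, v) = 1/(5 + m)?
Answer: 1358725/36 ≈ 37742.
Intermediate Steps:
V(n) = 1 (V(n) = (2*n)/((2*n)) = (2*n)*(1/(2*n)) = 1)
X = 49/36 (X = (1 + 1/(5 + 1))**2 = (1 + 1/6)**2 = (7/6)**2 = 49/36 ≈ 1.3611)
X - 1*(-37741) = 49/36 - 1*(-37741) = 49/36 + 37741 = 1358725/36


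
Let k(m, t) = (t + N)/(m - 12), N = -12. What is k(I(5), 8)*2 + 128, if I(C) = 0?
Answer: 386/3 ≈ 128.67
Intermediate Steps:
k(m, t) = (-12 + t)/(-12 + m) (k(m, t) = (t - 12)/(m - 12) = (-12 + t)/(-12 + m))
k(I(5), 8)*2 + 128 = ((-12 + 8)/(-12 + 0))*2 + 128 = (-4/(-12))*2 + 128 = -1/12*(-4)*2 + 128 = (⅓)*2 + 128 = ⅔ + 128 = 386/3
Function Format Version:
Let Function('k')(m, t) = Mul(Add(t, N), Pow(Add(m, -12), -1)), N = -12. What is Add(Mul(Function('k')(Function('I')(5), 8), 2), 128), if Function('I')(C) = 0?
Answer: Rational(386, 3) ≈ 128.67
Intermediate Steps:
Function('k')(m, t) = Mul(Pow(Add(-12, m), -1), Add(-12, t)) (Function('k')(m, t) = Mul(Add(t, -12), Pow(Add(m, -12), -1)) = Mul(Add(-12, t), Pow(Add(-12, m), -1)) = Mul(Pow(Add(-12, m), -1), Add(-12, t)))
Add(Mul(Function('k')(Function('I')(5), 8), 2), 128) = Add(Mul(Mul(Pow(Add(-12, 0), -1), Add(-12, 8)), 2), 128) = Add(Mul(Mul(Pow(-12, -1), -4), 2), 128) = Add(Mul(Mul(Rational(-1, 12), -4), 2), 128) = Add(Mul(Rational(1, 3), 2), 128) = Add(Rational(2, 3), 128) = Rational(386, 3)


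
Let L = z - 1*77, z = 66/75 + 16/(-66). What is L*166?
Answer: -10457834/825 ≈ -12676.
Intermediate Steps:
z = 526/825 (z = 66*(1/75) + 16*(-1/66) = 22/25 - 8/33 = 526/825 ≈ 0.63758)
L = -62999/825 (L = 526/825 - 1*77 = 526/825 - 77 = -62999/825 ≈ -76.362)
L*166 = -62999/825*166 = -10457834/825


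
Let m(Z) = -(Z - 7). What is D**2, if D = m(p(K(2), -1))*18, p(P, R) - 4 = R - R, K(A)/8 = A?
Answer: 2916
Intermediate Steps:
K(A) = 8*A
p(P, R) = 4 (p(P, R) = 4 + (R - R) = 4 + 0 = 4)
m(Z) = 7 - Z (m(Z) = -(-7 + Z) = 7 - Z)
D = 54 (D = (7 - 1*4)*18 = (7 - 4)*18 = 3*18 = 54)
D**2 = 54**2 = 2916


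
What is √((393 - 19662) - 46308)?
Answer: I*√65577 ≈ 256.08*I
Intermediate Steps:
√((393 - 19662) - 46308) = √(-19269 - 46308) = √(-65577) = I*√65577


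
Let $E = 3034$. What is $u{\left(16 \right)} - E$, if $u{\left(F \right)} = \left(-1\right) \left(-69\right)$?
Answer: $-2965$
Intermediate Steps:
$u{\left(F \right)} = 69$
$u{\left(16 \right)} - E = 69 - 3034 = -2965$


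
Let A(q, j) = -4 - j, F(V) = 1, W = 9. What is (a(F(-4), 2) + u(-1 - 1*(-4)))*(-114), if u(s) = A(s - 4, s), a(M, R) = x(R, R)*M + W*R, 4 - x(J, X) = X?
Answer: -1482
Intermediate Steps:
x(J, X) = 4 - X
a(M, R) = 9*R + M*(4 - R) (a(M, R) = (4 - R)*M + 9*R = M*(4 - R) + 9*R = 9*R + M*(4 - R))
u(s) = -4 - s
(a(F(-4), 2) + u(-1 - 1*(-4)))*(-114) = ((9*2 - 1*1*(-4 + 2)) + (-4 - (-1 - 1*(-4))))*(-114) = ((18 - 1*1*(-2)) + (-4 - (-1 + 4)))*(-114) = ((18 + 2) + (-4 - 1*3))*(-114) = (20 + (-4 - 3))*(-114) = (20 - 7)*(-114) = 13*(-114) = -1482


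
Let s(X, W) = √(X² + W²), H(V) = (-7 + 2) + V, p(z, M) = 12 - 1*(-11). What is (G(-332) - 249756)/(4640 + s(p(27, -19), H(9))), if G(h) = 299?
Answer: -231496096/4305811 + 249457*√545/21529055 ≈ -53.493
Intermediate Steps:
p(z, M) = 23 (p(z, M) = 12 + 11 = 23)
H(V) = -5 + V
s(X, W) = √(W² + X²)
(G(-332) - 249756)/(4640 + s(p(27, -19), H(9))) = (299 - 249756)/(4640 + √((-5 + 9)² + 23²)) = -249457/(4640 + √(4² + 529)) = -249457/(4640 + √(16 + 529)) = -249457/(4640 + √545)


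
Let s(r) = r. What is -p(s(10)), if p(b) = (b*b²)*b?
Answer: -10000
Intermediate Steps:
p(b) = b⁴ (p(b) = b³*b = b⁴)
-p(s(10)) = -1*10⁴ = -1*10000 = -10000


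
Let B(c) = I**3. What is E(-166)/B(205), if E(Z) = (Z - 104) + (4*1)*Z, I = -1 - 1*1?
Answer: 467/4 ≈ 116.75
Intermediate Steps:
I = -2 (I = -1 - 1 = -2)
B(c) = -8 (B(c) = (-2)**3 = -8)
E(Z) = -104 + 5*Z (E(Z) = (-104 + Z) + 4*Z = -104 + 5*Z)
E(-166)/B(205) = (-104 + 5*(-166))/(-8) = (-104 - 830)*(-1/8) = -934*(-1/8) = 467/4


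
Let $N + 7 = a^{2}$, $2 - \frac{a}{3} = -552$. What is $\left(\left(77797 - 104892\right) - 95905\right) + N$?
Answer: $2639237$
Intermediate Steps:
$a = 1662$ ($a = 6 - -1656 = 6 + 1656 = 1662$)
$N = 2762237$ ($N = -7 + 1662^{2} = -7 + 2762244 = 2762237$)
$\left(\left(77797 - 104892\right) - 95905\right) + N = \left(\left(77797 - 104892\right) - 95905\right) + 2762237 = \left(-27095 - 95905\right) + 2762237 = -123000 + 2762237 = 2639237$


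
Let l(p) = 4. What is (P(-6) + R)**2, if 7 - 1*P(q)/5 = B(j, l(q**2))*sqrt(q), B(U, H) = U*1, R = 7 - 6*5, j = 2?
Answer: -456 - 240*I*sqrt(6) ≈ -456.0 - 587.88*I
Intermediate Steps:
R = -23 (R = 7 - 30 = -23)
B(U, H) = U
P(q) = 35 - 10*sqrt(q)
(P(-6) + R)**2 = ((35 - 10*I*sqrt(6)) - 23)**2 = (12 - 10*I*sqrt(6))**2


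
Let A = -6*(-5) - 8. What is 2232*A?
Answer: 49104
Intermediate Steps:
A = 22 (A = 30 - 8 = 22)
2232*A = 2232*22 = 49104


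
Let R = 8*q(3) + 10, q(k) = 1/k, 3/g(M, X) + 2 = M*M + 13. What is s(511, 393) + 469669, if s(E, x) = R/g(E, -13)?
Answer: 4716679/3 ≈ 1.5722e+6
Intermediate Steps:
g(M, X) = 3/(11 + M²) (g(M, X) = 3/(-2 + (M*M + 13)) = 3/(-2 + (M² + 13)) = 3/(-2 + (13 + M²)) = 3/(11 + M²))
q(k) = 1/k
R = 38/3 (R = 8/3 + 10 = 38/3 ≈ 12.667)
s(E, x) = 418/9 + 38*E²/9 (s(E, x) = 38/(3*((3/(11 + E²)))) = 38*(11/3 + E²/3)/3 = 418/9 + 38*E²/9)
s(511, 393) + 469669 = (418/9 + (38/9)*511²) + 469669 = (418/9 + (38/9)*261121) + 469669 = (418/9 + 9922598/9) + 469669 = 3307672/3 + 469669 = 4716679/3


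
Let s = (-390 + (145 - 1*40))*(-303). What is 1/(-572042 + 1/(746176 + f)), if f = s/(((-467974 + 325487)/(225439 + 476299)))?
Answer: -45721794722/26154786896219837 ≈ -1.7481e-6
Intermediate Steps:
s = 86355 (s = (-390 + (145 - 40))*(-303) = (-390 + 105)*(-303) = -285*(-303) = 86355)
f = -60598584990/142487 (f = 86355/(((-467974 + 325487)/(225439 + 476299))) = 86355/((-142487/701738)) = 86355/((-142487*1/701738)) = 86355/(-142487/701738) = 86355*(-701738/142487) = -60598584990/142487 ≈ -4.2529e+5)
1/(-572042 + 1/(746176 + f)) = 1/(-572042 + 1/(746176 - 60598584990/142487)) = 1/(-572042 + 1/(45721794722/142487)) = 1/(-572042 + 142487/45721794722) = 1/(-26154786896219837/45721794722) = -45721794722/26154786896219837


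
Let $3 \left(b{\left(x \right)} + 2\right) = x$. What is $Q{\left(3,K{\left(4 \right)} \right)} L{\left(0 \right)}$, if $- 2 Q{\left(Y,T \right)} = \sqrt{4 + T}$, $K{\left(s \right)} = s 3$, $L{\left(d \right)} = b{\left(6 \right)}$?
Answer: $0$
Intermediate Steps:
$b{\left(x \right)} = -2 + \frac{x}{3}$
$L{\left(d \right)} = 0$ ($L{\left(d \right)} = -2 + \frac{1}{3} \cdot 6 = -2 + 2 = 0$)
$K{\left(s \right)} = 3 s$
$Q{\left(Y,T \right)} = - \frac{\sqrt{4 + T}}{2}$
$Q{\left(3,K{\left(4 \right)} \right)} L{\left(0 \right)} = - \frac{\sqrt{4 + 3 \cdot 4}}{2} \cdot 0 = - \frac{\sqrt{4 + 12}}{2} \cdot 0 = - \frac{\sqrt{16}}{2} \cdot 0 = \left(- \frac{1}{2}\right) 4 \cdot 0 = \left(-2\right) 0 = 0$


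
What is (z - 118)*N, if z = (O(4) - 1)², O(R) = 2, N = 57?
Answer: -6669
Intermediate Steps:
z = 1 (z = (2 - 1)² = 1² = 1)
(z - 118)*N = (1 - 118)*57 = -117*57 = -6669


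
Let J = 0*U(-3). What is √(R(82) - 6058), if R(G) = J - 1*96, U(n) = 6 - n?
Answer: I*√6154 ≈ 78.447*I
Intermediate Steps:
J = 0 (J = 0*(6 - 1*(-3)) = 0*(6 + 3) = 0*9 = 0)
R(G) = -96 (R(G) = 0 - 1*96 = 0 - 96 = -96)
√(R(82) - 6058) = √(-96 - 6058) = √(-6154) = I*√6154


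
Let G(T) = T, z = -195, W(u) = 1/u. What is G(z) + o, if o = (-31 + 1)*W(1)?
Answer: -225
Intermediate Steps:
o = -30 (o = (-31 + 1)/1 = -30*1 = -30)
G(z) + o = -195 - 30 = -225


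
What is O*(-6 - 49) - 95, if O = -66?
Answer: 3535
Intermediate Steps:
O*(-6 - 49) - 95 = -66*(-6 - 49) - 95 = -66*(-55) - 95 = 3630 - 95 = 3535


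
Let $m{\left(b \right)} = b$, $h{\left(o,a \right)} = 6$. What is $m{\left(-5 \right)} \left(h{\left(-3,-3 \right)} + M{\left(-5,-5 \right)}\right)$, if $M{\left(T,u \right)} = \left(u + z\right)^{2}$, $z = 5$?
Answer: $-30$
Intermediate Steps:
$M{\left(T,u \right)} = \left(5 + u\right)^{2}$ ($M{\left(T,u \right)} = \left(u + 5\right)^{2} = \left(5 + u\right)^{2}$)
$m{\left(-5 \right)} \left(h{\left(-3,-3 \right)} + M{\left(-5,-5 \right)}\right) = - 5 \left(6 + \left(5 - 5\right)^{2}\right) = - 5 \left(6 + 0^{2}\right) = - 5 \left(6 + 0\right) = \left(-5\right) 6 = -30$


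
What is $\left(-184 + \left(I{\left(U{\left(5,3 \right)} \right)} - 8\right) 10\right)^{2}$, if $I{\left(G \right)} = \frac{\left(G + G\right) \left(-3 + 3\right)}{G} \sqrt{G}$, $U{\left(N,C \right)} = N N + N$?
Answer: $69696$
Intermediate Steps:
$U{\left(N,C \right)} = N + N^{2}$ ($U{\left(N,C \right)} = N^{2} + N = N + N^{2}$)
$I{\left(G \right)} = 0$ ($I{\left(G \right)} = \frac{2 G 0}{G} \sqrt{G} = \frac{0}{G} \sqrt{G} = 0 \sqrt{G} = 0$)
$\left(-184 + \left(I{\left(U{\left(5,3 \right)} \right)} - 8\right) 10\right)^{2} = \left(-184 + \left(0 - 8\right) 10\right)^{2} = \left(-184 - 80\right)^{2} = \left(-264\right)^{2} = 69696$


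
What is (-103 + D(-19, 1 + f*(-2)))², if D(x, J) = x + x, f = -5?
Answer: 19881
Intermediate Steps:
D(x, J) = 2*x
(-103 + D(-19, 1 + f*(-2)))² = (-103 + 2*(-19))² = (-103 - 38)² = (-141)² = 19881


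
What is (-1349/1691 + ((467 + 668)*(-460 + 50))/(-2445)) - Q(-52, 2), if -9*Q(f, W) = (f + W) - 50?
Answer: 23294833/130563 ≈ 178.42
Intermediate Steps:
Q(f, W) = 50/9 - W/9 - f/9 (Q(f, W) = -((f + W) - 50)/9 = -((W + f) - 50)/9 = -(-50 + W + f)/9 = 50/9 - W/9 - f/9)
(-1349/1691 + ((467 + 668)*(-460 + 50))/(-2445)) - Q(-52, 2) = (-1349/1691 + ((467 + 668)*(-460 + 50))/(-2445)) - (50/9 - ⅑*2 - ⅑*(-52)) = (-1349*1/1691 + (1135*(-410))*(-1/2445)) - (50/9 - 2/9 + 52/9) = (-71/89 - 465350*(-1/2445)) - 1*100/9 = (-71/89 + 93070/489) - 100/9 = 8248511/43521 - 100/9 = 23294833/130563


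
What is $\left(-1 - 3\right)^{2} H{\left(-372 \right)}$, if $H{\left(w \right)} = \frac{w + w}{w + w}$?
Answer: $16$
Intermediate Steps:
$H{\left(w \right)} = 1$ ($H{\left(w \right)} = \frac{2 w}{2 w} = 2 w \frac{1}{2 w} = 1$)
$\left(-1 - 3\right)^{2} H{\left(-372 \right)} = \left(-1 - 3\right)^{2} \cdot 1 = \left(-4\right)^{2} \cdot 1 = 16 \cdot 1 = 16$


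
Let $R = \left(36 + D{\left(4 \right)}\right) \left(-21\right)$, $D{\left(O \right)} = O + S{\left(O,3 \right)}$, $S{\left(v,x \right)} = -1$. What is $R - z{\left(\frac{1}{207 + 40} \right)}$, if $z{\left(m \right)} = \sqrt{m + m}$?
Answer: $-819 - \frac{\sqrt{494}}{247} \approx -819.09$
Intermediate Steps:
$D{\left(O \right)} = -1 + O$ ($D{\left(O \right)} = O - 1 = -1 + O$)
$z{\left(m \right)} = \sqrt{2} \sqrt{m}$ ($z{\left(m \right)} = \sqrt{2 m} = \sqrt{2} \sqrt{m}$)
$R = -819$ ($R = \left(36 + \left(-1 + 4\right)\right) \left(-21\right) = \left(36 + 3\right) \left(-21\right) = 39 \left(-21\right) = -819$)
$R - z{\left(\frac{1}{207 + 40} \right)} = -819 - \sqrt{2} \sqrt{\frac{1}{207 + 40}} = -819 - \sqrt{2} \sqrt{\frac{1}{247}} = -819 - \frac{\sqrt{2}}{\sqrt{247}} = -819 - \sqrt{2} \frac{\sqrt{247}}{247} = -819 - \frac{\sqrt{494}}{247}$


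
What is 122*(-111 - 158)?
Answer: -32818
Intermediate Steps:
122*(-111 - 158) = 122*(-269) = -32818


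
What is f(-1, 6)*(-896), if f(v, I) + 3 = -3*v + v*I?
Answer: 5376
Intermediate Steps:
f(v, I) = -3 - 3*v + I*v (f(v, I) = -3 + (-3*v + v*I) = -3 + (-3*v + I*v) = -3 - 3*v + I*v)
f(-1, 6)*(-896) = (-3 - 3*(-1) + 6*(-1))*(-896) = (-3 + 3 - 6)*(-896) = -6*(-896) = 5376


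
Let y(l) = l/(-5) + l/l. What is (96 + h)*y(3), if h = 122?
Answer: 436/5 ≈ 87.200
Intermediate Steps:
y(l) = 1 - l/5 (y(l) = l*(-⅕) + 1 = -l/5 + 1 = 1 - l/5)
(96 + h)*y(3) = (96 + 122)*(1 - ⅕*3) = 218*(1 - ⅗) = 218*(⅖) = 436/5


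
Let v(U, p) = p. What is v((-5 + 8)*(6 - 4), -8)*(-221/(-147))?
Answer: -1768/147 ≈ -12.027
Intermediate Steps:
v((-5 + 8)*(6 - 4), -8)*(-221/(-147)) = -(-1768)/(-147) = -(-1768)*(-1)/147 = -8*221/147 = -1768/147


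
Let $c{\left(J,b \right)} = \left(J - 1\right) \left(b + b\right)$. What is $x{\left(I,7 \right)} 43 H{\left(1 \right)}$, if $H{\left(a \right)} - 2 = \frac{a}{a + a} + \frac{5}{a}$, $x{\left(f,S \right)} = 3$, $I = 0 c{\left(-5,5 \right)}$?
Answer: $\frac{1935}{2} \approx 967.5$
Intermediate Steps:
$c{\left(J,b \right)} = 2 b \left(-1 + J\right)$ ($c{\left(J,b \right)} = \left(-1 + J\right) 2 b = 2 b \left(-1 + J\right)$)
$I = 0$ ($I = 0 \cdot 2 \cdot 5 \left(-1 - 5\right) = 0 \cdot 2 \cdot 5 \left(-6\right) = 0 \left(-60\right) = 0$)
$H{\left(a \right)} = \frac{5}{2} + \frac{5}{a}$ ($H{\left(a \right)} = 2 + \left(\frac{a}{a + a} + \frac{5}{a}\right) = 2 + \left(\frac{a}{2 a} + \frac{5}{a}\right) = 2 + \left(a \frac{1}{2 a} + \frac{5}{a}\right) = 2 + \left(\frac{1}{2} + \frac{5}{a}\right) = \frac{5}{2} + \frac{5}{a}$)
$x{\left(I,7 \right)} 43 H{\left(1 \right)} = 3 \cdot 43 \left(\frac{5}{2} + \frac{5}{1}\right) = 129 \left(\frac{5}{2} + 5 \cdot 1\right) = 129 \left(\frac{5}{2} + 5\right) = 129 \cdot \frac{15}{2} = \frac{1935}{2}$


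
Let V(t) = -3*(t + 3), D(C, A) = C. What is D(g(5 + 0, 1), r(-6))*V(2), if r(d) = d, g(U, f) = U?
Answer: -75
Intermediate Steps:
V(t) = -9 - 3*t (V(t) = -3*(3 + t) = -9 - 3*t)
D(g(5 + 0, 1), r(-6))*V(2) = (5 + 0)*(-9 - 3*2) = 5*(-9 - 6) = 5*(-15) = -75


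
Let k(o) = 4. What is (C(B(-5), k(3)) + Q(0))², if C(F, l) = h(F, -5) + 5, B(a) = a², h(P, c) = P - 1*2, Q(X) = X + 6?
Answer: 1156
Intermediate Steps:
Q(X) = 6 + X
h(P, c) = -2 + P (h(P, c) = P - 2 = -2 + P)
C(F, l) = 3 + F (C(F, l) = (-2 + F) + 5 = 3 + F)
(C(B(-5), k(3)) + Q(0))² = ((3 + (-5)²) + (6 + 0))² = ((3 + 25) + 6)² = (28 + 6)² = 34² = 1156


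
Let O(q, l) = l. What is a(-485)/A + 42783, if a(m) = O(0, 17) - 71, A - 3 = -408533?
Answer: 8739069522/204265 ≈ 42783.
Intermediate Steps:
A = -408530 (A = 3 - 408533 = -408530)
a(m) = -54 (a(m) = 17 - 71 = -54)
a(-485)/A + 42783 = -54/(-408530) + 42783 = -54*(-1/408530) + 42783 = 27/204265 + 42783 = 8739069522/204265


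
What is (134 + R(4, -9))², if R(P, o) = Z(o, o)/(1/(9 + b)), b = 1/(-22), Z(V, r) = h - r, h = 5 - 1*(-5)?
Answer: 44769481/484 ≈ 92499.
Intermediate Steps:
h = 10 (h = 5 + 5 = 10)
Z(V, r) = 10 - r
b = -1/22 ≈ -0.045455
R(P, o) = 985/11 - 197*o/22 (R(P, o) = (10 - o)/(1/(9 - 1/22)) = (10 - o)/(1/(197/22)) = (10 - o)/(22/197) = (10 - o)*(197/22) = 985/11 - 197*o/22)
(134 + R(4, -9))² = (134 + (985/11 - 197/22*(-9)))² = (134 + (985/11 + 1773/22))² = (134 + 3743/22)² = (6691/22)² = 44769481/484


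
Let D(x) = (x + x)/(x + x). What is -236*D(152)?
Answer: -236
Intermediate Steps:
D(x) = 1 (D(x) = (2*x)/((2*x)) = (2*x)*(1/(2*x)) = 1)
-236*D(152) = -236*1 = -236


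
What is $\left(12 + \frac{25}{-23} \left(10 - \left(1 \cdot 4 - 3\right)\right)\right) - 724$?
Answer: $- \frac{16601}{23} \approx -721.78$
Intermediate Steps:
$\left(12 + \frac{25}{-23} \left(10 - \left(1 \cdot 4 - 3\right)\right)\right) - 724 = \left(12 + 25 \left(- \frac{1}{23}\right) \left(10 - \left(4 - 3\right)\right)\right) - 724 = \left(12 - \frac{25 \left(10 - 1\right)}{23}\right) - 724 = \left(12 - \frac{225}{23}\right) - 724 = \frac{51}{23} - 724 = - \frac{16601}{23}$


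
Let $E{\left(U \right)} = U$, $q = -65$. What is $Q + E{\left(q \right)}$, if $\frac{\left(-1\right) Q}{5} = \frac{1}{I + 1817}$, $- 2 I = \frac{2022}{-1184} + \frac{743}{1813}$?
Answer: $- \frac{6854717075}{105452723} \approx -65.003$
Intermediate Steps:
$I = \frac{37651}{58016}$ ($I = - \frac{\frac{2022}{-1184} + \frac{743}{1813}}{2} = - \frac{2022 \left(- \frac{1}{1184}\right) + 743 \cdot \frac{1}{1813}}{2} = - \frac{- \frac{1011}{592} + \frac{743}{1813}}{2} = \left(- \frac{1}{2}\right) \left(- \frac{37651}{29008}\right) = \frac{37651}{58016} \approx 0.64898$)
$Q = - \frac{290080}{105452723}$ ($Q = - \frac{5}{\frac{37651}{58016} + 1817} = - \frac{5}{\frac{105452723}{58016}} = \left(-5\right) \frac{58016}{105452723} = - \frac{290080}{105452723} \approx -0.0027508$)
$Q + E{\left(q \right)} = - \frac{290080}{105452723} - 65 = - \frac{6854717075}{105452723}$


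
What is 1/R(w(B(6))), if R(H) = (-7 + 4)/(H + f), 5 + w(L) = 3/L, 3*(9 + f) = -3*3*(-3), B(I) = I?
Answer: 3/2 ≈ 1.5000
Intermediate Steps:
f = 0 (f = -9 + (-3*3*(-3))/3 = -9 + (-9*(-3))/3 = -9 + (⅓)*27 = -9 + 9 = 0)
w(L) = -5 + 3/L
R(H) = -3/H (R(H) = (-7 + 4)/(H + 0) = -3/H)
1/R(w(B(6))) = 1/(-3/(-5 + 3/6)) = 1/(-3/(-5 + 3*(⅙))) = 1/(-3/(-5 + ½)) = 1/(-3/(-9/2)) = 1/(-3*(-2/9)) = 1/(⅔) = 3/2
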